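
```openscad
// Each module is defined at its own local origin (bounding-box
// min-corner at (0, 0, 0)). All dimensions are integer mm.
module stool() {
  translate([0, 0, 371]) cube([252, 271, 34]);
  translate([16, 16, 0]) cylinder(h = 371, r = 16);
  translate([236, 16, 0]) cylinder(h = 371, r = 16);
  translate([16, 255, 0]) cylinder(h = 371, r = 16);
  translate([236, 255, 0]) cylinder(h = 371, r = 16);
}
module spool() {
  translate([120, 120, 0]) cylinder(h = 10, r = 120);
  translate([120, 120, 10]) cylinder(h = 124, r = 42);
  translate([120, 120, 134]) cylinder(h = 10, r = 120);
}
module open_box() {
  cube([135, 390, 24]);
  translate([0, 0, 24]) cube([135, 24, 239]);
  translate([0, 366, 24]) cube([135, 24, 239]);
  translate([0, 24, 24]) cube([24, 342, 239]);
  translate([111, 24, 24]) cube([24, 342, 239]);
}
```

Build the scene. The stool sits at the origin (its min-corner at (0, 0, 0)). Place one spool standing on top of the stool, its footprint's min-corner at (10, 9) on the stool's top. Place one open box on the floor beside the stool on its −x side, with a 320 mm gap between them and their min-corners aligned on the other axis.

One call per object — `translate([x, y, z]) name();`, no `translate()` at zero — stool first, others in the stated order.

stool();
translate([10, 9, 405]) spool();
translate([-455, 0, 0]) open_box();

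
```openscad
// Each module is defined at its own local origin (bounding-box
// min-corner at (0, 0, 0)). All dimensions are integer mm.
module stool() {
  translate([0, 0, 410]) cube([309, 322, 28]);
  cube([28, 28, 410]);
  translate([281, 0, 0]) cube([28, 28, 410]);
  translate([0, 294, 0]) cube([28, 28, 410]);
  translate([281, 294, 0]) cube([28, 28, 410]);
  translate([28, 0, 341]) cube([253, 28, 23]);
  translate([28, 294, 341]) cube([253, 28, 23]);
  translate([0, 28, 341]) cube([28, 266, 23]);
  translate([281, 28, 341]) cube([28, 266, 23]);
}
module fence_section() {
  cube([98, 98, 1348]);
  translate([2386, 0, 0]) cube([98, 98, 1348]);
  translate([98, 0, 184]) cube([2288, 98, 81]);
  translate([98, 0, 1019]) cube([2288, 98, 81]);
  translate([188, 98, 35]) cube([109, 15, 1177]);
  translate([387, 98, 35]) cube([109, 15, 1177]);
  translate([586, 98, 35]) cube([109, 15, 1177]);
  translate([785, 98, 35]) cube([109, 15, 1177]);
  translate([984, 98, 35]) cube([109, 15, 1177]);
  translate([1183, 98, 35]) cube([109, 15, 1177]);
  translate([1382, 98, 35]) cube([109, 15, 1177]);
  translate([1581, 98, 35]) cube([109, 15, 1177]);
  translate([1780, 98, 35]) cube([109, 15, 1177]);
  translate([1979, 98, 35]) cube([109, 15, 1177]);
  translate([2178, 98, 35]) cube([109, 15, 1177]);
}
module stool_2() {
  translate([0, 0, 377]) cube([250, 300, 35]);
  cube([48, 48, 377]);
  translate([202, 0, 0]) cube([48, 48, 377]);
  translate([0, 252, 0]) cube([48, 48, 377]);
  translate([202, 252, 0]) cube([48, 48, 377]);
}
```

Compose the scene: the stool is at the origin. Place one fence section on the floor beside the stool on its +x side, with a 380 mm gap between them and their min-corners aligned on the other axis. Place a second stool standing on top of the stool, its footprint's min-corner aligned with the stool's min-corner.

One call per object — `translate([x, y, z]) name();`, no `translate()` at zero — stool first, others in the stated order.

stool();
translate([689, 0, 0]) fence_section();
translate([0, 0, 438]) stool_2();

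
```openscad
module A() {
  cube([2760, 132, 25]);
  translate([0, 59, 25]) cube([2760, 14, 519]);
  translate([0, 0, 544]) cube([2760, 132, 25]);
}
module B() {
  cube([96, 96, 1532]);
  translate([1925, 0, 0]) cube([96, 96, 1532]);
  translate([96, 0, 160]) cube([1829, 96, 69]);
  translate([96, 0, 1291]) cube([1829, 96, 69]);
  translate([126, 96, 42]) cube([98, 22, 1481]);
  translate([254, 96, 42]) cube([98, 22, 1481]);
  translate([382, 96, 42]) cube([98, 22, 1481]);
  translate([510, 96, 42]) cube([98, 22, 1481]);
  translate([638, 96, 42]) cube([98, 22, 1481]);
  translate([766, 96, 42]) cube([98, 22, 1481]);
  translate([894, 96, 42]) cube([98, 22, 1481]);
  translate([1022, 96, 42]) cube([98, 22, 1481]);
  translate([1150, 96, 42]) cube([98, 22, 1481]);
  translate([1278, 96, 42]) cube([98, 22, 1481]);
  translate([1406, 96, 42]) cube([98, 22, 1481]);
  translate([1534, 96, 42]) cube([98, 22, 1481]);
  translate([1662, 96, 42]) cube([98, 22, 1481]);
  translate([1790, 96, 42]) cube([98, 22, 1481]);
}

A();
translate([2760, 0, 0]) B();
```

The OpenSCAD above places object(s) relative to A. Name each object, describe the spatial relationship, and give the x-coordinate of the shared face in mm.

The I-beam's +x face and the fence section's −x face are both at x = 2760 mm.

A is an I-beam. B is a fence section. The fence section is against the I-beam's +x side, with their −y faces flush. The x-coordinate of the shared face is 2760 mm.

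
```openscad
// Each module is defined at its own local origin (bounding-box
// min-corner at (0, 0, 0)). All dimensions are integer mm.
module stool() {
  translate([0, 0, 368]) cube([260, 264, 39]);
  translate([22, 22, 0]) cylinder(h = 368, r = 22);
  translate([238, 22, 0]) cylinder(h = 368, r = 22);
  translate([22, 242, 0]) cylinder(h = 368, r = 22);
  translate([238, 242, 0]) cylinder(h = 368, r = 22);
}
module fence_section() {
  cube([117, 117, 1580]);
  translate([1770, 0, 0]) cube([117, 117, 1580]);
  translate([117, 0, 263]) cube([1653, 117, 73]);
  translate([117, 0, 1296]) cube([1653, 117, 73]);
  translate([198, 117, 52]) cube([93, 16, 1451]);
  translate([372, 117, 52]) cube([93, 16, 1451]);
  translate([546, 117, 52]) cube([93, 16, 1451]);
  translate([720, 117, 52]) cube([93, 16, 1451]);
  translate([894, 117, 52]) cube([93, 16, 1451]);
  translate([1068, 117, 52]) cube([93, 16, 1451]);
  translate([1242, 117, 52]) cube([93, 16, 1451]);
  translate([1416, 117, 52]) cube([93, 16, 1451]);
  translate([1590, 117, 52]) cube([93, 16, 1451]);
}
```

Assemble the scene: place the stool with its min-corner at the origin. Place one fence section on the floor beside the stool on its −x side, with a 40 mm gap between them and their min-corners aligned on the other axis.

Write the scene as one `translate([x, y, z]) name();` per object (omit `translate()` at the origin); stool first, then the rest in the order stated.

stool();
translate([-1927, 0, 0]) fence_section();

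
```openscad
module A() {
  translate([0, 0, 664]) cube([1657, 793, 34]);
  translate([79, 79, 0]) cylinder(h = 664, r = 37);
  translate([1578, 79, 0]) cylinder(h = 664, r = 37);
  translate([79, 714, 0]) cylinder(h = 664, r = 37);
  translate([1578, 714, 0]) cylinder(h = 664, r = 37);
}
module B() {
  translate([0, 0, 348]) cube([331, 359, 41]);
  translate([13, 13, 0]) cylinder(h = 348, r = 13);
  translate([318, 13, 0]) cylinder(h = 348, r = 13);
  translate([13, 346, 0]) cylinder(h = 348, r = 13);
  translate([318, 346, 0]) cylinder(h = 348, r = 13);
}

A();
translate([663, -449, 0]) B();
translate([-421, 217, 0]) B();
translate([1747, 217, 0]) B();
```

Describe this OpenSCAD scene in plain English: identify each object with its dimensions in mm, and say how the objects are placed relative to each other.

A is a table: top 1657 mm (x) × 793 mm (y), 34 mm thick, upper face at z = 698 mm, on four round legs of 74 mm diameter, each leg's bounding box inset 42 mm from the nearest pair of top edges, running from z = 0 to the bottom of the top.

B is a four-legged stool. The seat is 331×359 mm, 41 mm thick, top at z = 389 mm. It stands on four round legs, each 26 mm in diameter, from z = 0 to the seat underside, each leg's axis is inset half a diameter from the nearest pair of seat edges (so the leg's bounding box is flush with the corner).

Three stools sit around the table at the −y, −x, +x sides.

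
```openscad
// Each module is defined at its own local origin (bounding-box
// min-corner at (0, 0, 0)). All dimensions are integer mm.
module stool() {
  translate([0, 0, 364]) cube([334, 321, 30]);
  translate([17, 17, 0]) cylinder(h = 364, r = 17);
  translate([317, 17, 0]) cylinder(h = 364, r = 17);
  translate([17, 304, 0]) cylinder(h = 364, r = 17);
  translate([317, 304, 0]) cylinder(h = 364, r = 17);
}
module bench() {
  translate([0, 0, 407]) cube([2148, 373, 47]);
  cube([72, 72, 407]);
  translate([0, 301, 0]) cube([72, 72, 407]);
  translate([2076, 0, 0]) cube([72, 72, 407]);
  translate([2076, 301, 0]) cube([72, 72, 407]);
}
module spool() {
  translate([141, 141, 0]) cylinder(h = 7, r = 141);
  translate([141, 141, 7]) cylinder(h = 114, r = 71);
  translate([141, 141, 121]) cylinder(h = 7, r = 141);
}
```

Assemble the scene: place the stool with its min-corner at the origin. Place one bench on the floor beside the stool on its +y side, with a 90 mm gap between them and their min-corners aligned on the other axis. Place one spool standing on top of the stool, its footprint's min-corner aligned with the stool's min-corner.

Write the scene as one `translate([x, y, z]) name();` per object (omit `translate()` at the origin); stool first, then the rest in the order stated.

stool();
translate([0, 411, 0]) bench();
translate([0, 0, 394]) spool();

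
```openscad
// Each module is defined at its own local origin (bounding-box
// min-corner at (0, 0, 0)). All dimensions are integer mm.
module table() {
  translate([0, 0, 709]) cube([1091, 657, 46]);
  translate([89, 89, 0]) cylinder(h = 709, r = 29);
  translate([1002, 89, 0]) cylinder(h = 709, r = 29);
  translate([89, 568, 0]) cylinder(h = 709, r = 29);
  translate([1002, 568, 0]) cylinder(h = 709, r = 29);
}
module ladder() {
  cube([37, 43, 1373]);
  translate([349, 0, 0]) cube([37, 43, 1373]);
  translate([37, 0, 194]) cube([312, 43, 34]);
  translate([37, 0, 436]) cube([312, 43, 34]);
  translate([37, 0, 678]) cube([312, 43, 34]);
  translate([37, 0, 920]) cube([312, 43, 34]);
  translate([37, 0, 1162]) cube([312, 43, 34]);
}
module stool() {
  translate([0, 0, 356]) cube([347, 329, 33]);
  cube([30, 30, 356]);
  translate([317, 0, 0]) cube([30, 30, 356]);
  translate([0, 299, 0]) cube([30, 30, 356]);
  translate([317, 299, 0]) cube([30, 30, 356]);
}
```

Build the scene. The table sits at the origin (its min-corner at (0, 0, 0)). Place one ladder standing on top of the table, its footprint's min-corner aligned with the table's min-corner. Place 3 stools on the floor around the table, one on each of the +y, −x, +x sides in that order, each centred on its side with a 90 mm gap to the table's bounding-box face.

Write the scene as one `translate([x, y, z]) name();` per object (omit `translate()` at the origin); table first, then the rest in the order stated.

table();
translate([0, 0, 755]) ladder();
translate([372, 747, 0]) stool();
translate([-437, 164, 0]) stool();
translate([1181, 164, 0]) stool();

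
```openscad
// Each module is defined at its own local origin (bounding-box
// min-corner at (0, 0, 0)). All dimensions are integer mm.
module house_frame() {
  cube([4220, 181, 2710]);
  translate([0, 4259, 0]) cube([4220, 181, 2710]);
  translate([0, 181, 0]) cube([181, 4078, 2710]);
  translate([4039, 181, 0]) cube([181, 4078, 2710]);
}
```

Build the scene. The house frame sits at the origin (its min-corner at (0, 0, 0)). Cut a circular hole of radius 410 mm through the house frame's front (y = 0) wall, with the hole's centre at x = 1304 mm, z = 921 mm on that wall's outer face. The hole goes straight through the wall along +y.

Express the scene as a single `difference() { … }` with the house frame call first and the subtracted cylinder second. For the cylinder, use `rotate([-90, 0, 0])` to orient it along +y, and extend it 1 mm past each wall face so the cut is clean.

difference() {
  house_frame();
  translate([1304, -1, 921]) rotate([-90, 0, 0]) cylinder(h = 183, r = 410);
}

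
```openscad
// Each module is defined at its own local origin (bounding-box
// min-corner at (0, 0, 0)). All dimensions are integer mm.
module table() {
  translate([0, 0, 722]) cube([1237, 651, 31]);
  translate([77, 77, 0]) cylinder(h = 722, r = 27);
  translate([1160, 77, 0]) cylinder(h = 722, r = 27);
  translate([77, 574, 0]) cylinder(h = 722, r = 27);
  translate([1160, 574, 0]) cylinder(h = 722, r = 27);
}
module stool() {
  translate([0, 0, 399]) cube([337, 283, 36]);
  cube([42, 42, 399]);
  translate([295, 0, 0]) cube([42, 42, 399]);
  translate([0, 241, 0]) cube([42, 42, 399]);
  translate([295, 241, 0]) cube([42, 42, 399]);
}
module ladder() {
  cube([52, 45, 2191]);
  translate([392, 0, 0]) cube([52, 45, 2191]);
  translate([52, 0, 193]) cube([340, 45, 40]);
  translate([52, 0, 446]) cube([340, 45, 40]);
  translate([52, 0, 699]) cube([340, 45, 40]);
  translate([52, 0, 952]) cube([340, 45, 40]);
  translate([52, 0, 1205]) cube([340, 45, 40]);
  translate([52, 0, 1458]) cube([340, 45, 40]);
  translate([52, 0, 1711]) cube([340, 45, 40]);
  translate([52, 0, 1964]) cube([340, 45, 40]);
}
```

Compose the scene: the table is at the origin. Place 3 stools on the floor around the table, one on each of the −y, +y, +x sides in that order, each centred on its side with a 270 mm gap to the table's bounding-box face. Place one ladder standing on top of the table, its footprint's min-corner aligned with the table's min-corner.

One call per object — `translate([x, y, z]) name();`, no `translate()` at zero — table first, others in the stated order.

table();
translate([450, -553, 0]) stool();
translate([450, 921, 0]) stool();
translate([1507, 184, 0]) stool();
translate([0, 0, 753]) ladder();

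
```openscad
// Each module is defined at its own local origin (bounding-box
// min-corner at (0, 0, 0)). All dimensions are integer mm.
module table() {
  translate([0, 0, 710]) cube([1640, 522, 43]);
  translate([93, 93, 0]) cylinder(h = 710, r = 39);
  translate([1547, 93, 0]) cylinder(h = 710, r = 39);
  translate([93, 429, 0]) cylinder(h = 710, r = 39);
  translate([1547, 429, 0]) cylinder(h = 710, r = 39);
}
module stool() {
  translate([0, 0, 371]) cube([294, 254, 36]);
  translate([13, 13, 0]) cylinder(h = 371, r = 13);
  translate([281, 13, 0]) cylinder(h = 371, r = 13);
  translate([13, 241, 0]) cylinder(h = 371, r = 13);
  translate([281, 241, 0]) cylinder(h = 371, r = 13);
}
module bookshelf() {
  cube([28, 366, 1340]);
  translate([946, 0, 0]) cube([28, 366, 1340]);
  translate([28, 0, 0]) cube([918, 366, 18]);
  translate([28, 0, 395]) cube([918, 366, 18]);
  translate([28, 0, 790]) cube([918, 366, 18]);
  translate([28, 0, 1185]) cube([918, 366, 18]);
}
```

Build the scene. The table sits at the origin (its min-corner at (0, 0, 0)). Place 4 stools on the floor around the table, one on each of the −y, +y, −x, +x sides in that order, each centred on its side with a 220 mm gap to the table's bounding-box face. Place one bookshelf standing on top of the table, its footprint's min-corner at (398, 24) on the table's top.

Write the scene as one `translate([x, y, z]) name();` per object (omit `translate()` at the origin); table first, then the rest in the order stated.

table();
translate([673, -474, 0]) stool();
translate([673, 742, 0]) stool();
translate([-514, 134, 0]) stool();
translate([1860, 134, 0]) stool();
translate([398, 24, 753]) bookshelf();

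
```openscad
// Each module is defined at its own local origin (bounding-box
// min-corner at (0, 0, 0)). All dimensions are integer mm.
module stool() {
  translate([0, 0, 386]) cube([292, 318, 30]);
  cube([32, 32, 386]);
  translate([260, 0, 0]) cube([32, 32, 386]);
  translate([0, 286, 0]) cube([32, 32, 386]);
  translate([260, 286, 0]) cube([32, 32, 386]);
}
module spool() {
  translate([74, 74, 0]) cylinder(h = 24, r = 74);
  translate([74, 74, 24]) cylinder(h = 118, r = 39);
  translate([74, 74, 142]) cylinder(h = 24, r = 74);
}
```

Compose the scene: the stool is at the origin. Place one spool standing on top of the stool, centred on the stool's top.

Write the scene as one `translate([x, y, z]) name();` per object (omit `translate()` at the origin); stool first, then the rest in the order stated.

stool();
translate([72, 85, 416]) spool();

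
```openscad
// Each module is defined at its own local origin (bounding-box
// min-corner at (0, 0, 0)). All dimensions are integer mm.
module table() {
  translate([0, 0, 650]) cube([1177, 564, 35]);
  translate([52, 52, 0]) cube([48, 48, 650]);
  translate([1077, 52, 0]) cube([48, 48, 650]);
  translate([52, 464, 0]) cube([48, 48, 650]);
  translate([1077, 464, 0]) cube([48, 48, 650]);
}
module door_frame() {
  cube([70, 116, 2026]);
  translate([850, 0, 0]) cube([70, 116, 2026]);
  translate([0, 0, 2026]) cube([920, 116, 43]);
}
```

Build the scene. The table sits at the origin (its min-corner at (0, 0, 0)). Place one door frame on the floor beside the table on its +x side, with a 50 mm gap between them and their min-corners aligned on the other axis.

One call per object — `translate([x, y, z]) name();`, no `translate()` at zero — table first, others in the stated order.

table();
translate([1227, 0, 0]) door_frame();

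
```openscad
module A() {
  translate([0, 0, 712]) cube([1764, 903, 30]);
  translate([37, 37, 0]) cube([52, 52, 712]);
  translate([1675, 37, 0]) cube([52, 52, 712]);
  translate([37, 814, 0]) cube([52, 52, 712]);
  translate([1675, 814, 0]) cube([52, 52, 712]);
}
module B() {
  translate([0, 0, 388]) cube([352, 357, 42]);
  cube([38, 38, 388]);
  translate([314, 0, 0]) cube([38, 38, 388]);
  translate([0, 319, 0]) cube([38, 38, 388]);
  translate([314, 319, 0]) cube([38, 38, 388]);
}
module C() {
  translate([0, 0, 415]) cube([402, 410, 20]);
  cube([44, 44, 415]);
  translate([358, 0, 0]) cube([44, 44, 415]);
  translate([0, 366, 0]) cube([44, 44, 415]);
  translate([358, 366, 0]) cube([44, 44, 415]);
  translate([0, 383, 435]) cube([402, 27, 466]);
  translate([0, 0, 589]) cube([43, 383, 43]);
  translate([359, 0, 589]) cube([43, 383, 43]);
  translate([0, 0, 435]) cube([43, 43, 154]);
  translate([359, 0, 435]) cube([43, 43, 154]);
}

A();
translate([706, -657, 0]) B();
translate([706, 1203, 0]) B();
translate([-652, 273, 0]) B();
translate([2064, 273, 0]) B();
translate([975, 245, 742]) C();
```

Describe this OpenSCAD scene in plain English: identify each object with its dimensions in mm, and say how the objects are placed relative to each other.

A is a table: top 1764 mm (x) × 903 mm (y), 30 mm thick, upper face at z = 742 mm, on four 52×52 mm square legs, each inset 37 mm from the nearest pair of top edges, running from z = 0 to the bottom of the top.

B is a four-legged stool. The seat is 352×357 mm, 42 mm thick, top at z = 430 mm. It stands on four square legs, each 38×38 mm in cross-section, from z = 0 to the seat underside, each flush with a corner of the seat.

C is a chair. The seat is a 402×410×20 mm slab with its top at z = 435 mm, on four 44×44 mm corner legs (flush with the seat edges, standing on z = 0). A flat backrest 27 mm thick, 466 mm tall, spans the full seat width and rises from the seat top along its +y edge, rear face flush with the rear of the seat. Two armrests of 43×43 mm section run along each side from the seat's front edge to the front of the backrest, top faces 197 mm above the seat top and outer faces flush with the seat's x-edges; a 43×43 mm post under the front of each armrest stands on the seat at the front corner.

Four stools sit around the table at the −y, +y, −x, +x sides. The chair is on top of the table.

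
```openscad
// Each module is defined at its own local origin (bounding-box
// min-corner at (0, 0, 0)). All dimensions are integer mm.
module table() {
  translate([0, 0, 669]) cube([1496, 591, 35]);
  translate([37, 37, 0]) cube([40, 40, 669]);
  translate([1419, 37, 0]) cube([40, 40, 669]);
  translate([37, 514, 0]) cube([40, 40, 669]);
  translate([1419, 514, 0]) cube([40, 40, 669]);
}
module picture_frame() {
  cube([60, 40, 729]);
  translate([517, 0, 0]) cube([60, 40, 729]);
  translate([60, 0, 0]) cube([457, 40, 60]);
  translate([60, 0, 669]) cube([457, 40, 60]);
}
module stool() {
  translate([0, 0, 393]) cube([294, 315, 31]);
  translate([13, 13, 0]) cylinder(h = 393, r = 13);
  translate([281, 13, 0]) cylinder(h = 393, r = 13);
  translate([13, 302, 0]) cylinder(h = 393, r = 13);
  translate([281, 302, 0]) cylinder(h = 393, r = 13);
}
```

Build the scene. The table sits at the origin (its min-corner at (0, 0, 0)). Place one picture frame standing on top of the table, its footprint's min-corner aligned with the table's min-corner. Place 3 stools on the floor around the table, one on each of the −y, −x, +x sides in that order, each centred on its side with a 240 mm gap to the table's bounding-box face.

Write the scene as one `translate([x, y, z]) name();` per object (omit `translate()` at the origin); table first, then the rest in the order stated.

table();
translate([0, 0, 704]) picture_frame();
translate([601, -555, 0]) stool();
translate([-534, 138, 0]) stool();
translate([1736, 138, 0]) stool();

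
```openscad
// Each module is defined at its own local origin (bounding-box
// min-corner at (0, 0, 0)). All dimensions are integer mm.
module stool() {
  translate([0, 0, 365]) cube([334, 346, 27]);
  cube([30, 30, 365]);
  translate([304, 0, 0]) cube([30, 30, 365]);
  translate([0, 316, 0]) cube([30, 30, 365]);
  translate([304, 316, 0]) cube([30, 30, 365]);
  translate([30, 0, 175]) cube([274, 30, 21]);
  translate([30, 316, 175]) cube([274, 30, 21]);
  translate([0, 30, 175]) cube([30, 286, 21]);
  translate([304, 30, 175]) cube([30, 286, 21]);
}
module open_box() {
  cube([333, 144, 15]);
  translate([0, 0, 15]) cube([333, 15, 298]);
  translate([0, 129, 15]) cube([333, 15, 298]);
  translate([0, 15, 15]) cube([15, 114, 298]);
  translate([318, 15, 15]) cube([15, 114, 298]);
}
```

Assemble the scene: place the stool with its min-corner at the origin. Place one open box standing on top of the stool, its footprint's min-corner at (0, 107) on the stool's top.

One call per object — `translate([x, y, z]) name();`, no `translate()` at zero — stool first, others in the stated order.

stool();
translate([0, 107, 392]) open_box();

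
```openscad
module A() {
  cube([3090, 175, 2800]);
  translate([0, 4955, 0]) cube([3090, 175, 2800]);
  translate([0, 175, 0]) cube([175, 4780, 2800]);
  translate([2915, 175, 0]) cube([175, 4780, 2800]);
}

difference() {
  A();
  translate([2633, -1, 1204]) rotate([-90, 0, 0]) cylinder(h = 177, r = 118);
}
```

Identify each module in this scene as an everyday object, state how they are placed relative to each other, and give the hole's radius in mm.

The subtracted cylinder has r = 118 mm.

A is a house frame. The house frame has a circular hole through its front wall. The hole's radius is 118 mm.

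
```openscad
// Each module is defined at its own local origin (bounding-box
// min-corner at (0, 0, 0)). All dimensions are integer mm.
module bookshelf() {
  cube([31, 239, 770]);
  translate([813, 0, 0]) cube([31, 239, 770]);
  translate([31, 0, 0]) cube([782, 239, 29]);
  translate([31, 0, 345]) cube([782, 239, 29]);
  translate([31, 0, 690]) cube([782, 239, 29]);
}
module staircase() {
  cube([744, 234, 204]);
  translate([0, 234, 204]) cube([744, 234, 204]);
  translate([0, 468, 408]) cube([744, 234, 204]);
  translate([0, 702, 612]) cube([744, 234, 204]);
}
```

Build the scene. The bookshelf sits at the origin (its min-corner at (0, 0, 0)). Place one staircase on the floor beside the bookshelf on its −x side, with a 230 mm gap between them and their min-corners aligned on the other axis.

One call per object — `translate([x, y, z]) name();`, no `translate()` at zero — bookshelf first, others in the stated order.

bookshelf();
translate([-974, 0, 0]) staircase();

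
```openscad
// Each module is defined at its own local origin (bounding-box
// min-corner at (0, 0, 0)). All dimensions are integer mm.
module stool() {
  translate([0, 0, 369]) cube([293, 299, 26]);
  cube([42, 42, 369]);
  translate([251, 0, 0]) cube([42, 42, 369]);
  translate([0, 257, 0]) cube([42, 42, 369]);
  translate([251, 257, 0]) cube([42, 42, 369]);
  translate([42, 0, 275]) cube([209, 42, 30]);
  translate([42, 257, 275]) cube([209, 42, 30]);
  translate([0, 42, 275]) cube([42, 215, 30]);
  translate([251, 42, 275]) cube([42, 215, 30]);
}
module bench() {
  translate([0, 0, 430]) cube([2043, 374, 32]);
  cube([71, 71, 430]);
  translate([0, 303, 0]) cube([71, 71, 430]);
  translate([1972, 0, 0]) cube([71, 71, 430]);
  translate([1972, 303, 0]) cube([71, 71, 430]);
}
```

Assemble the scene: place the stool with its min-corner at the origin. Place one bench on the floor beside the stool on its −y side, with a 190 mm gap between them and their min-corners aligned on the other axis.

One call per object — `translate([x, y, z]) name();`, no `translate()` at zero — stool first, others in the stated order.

stool();
translate([0, -564, 0]) bench();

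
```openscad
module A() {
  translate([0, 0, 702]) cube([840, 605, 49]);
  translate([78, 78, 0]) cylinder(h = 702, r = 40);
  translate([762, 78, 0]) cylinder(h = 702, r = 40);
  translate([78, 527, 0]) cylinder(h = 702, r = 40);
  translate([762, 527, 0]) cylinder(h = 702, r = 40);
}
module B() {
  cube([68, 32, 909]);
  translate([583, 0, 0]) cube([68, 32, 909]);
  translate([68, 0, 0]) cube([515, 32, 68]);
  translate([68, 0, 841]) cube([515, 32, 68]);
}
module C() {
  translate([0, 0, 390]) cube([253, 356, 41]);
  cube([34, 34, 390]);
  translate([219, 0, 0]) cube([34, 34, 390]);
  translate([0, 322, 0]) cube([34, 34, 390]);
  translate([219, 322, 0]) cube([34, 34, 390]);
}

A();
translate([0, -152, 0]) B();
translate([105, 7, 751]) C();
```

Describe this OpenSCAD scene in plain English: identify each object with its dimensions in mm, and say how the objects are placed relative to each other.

A is a table with a 840×605 mm rectangular top, 49 mm thick, top surface at z = 751 mm, supported by four round legs of 80 mm diameter, each leg's bounding box inset 38 mm from the nearest pair of top edges, running from the floor.

B is a rectangular picture frame lying in the x–z plane (depth along y). The opening is 515 mm wide (x) by 773 mm tall (z), surrounded by a border 68 mm wide on all four sides. The frame is 32 mm deep and is made of two full-height vertical stiles with two horizontal rails fitted between them.

C is a simple wooden stool: a rectangular seat 253 mm (x) by 356 mm (y), 41 mm thick, top face at z = 431 mm, on four square legs, each 34×34 mm in cross-section. The legs rest on z = 0, each flush with a corner of the seat.

The picture frame is on the floor beside the table on its −y side. The stool is on top of the table.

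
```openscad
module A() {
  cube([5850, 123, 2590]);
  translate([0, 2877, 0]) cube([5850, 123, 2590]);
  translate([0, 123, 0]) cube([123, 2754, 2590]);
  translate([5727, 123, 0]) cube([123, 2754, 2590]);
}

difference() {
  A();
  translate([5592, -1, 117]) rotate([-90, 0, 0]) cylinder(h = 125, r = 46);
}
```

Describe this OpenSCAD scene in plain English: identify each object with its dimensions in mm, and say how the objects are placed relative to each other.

A is a box-shaped house frame (walls only): outside footprint 5850×3000 mm, wall height 2590 mm, wall thickness 123 mm. The two y-facing walls run the full x-width; the two x-facing walls fit between the inner faces of the y-facing walls.

The house frame has a circular hole of radius 46 mm through its front wall, centred at (x = 5592, z = 117).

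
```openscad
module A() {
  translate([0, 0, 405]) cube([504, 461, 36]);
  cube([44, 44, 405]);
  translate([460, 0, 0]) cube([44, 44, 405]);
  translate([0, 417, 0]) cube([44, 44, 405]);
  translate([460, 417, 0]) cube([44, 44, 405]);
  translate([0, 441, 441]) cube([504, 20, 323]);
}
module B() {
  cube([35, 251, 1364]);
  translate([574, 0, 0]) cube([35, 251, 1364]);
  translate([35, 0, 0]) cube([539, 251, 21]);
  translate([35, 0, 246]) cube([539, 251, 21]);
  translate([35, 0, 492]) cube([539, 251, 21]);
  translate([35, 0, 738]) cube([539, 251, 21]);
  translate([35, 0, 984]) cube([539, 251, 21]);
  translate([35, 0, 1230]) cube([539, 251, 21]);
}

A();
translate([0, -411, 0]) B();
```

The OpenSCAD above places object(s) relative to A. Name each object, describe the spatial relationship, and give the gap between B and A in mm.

The bookshelf's nearest face is 160 mm from the chair's −y face.

A is a chair. B is a bookshelf. The bookshelf is on the floor beside the chair on its −y side. The gap between the bookshelf and the chair is 160 mm.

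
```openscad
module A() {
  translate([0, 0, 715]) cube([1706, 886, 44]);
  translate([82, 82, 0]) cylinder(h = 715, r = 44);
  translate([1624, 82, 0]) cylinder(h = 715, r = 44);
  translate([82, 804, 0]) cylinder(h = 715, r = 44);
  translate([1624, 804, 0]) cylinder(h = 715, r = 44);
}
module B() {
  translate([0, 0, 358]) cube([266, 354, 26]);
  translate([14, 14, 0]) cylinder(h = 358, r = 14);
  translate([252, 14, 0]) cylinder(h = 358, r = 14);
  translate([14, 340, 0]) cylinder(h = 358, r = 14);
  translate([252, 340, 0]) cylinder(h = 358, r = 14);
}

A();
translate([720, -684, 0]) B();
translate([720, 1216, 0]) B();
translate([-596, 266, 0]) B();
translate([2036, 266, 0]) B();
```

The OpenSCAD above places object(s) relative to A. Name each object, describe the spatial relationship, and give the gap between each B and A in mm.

Each stool's nearest face is 330 mm from the table's bounding box.

A is a table. B is a stool. Four stools sit around the table at the −y, +y, −x, +x sides. The gap between each stool and the table is 330 mm.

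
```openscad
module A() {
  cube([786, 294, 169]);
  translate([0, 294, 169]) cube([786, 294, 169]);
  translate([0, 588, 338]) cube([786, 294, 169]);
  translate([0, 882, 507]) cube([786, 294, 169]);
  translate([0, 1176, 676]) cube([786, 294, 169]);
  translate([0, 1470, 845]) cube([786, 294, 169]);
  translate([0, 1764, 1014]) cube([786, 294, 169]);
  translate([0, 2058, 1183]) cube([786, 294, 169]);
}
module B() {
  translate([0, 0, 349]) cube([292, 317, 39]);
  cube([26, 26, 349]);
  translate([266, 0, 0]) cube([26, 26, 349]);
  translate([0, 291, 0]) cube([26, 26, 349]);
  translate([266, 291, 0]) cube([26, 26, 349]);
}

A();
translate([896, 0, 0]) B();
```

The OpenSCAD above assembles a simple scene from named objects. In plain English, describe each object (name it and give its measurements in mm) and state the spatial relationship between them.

A is a run of 8 identical solid stair steps. Each tread is 786×294 mm and each step block is 169 mm high. Step 1 rests on the floor; step k is offset from step 1 by (k−1)×294 mm in y and (k−1)×169 mm in z.

B is a four-legged stool. The seat is a 292×317×39 mm slab whose top surface is at z = 388 mm; four square legs, each 26×26 mm in cross-section, run from the floor (z = 0) to the underside of the seat, each flush with a corner of the seat.

The stool is on the floor beside the staircase on its +x side.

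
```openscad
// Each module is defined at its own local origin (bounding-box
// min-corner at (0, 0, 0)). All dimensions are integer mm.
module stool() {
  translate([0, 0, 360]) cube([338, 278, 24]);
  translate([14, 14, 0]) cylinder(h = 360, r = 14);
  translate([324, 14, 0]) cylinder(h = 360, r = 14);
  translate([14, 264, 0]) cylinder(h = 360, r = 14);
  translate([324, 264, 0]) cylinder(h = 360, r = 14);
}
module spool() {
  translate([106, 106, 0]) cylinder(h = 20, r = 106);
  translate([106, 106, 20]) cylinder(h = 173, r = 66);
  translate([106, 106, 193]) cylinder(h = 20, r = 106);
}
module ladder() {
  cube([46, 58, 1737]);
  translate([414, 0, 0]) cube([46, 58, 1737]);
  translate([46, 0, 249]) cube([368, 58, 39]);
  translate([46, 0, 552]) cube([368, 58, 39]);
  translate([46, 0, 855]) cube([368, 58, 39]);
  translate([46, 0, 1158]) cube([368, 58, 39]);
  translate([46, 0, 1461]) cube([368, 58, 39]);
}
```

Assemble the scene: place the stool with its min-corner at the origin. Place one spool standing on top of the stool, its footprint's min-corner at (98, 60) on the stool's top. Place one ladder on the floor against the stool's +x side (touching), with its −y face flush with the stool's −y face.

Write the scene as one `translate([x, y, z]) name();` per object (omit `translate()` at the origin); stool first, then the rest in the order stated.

stool();
translate([98, 60, 384]) spool();
translate([338, 0, 0]) ladder();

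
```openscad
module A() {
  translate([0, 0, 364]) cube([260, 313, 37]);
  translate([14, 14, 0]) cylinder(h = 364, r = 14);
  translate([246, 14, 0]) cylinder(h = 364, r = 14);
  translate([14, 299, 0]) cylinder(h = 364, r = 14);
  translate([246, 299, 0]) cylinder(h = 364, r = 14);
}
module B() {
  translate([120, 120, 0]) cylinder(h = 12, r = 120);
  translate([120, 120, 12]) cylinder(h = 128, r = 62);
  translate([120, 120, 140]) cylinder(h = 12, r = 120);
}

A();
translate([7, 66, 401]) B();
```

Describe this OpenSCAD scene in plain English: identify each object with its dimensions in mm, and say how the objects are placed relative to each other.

A is a four-legged stool. The seat is 260×313 mm, 37 mm thick, top at z = 401 mm. It stands on four round legs, each 28 mm in diameter, from z = 0 to the seat underside, each leg's axis is inset half a diameter from the nearest pair of seat edges (so the leg's bounding box is flush with the corner).

B is a spool: two coaxial disc flanges of radius 120 mm and thickness 12 mm, joined by a core cylinder of radius 62 mm and height 128 mm. The lower flange rests on z = 0 and the three cylinders share a vertical axis.

The spool is on top of the stool.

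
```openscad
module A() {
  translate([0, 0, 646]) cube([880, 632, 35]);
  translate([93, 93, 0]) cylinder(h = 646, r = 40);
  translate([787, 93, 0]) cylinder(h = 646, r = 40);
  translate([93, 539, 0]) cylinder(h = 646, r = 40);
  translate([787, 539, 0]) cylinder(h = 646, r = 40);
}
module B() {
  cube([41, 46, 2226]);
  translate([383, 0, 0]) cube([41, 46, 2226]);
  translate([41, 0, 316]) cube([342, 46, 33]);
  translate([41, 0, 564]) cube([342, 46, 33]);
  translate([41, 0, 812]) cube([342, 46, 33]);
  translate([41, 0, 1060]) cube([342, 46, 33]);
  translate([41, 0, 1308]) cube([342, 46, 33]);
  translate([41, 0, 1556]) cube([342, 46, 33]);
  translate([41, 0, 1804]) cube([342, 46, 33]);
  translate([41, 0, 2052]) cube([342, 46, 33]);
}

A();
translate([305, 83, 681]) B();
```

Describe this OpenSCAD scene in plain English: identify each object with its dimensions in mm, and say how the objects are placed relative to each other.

A is a table with a 880×632 mm rectangular top, 35 mm thick, top surface at z = 681 mm, supported by four round legs of 80 mm diameter, each leg's bounding box inset 53 mm from the nearest pair of top edges, running from the floor.

B is a wooden ladder with two side rails of 41×46 mm section and 2226 mm height, set 424 mm apart overall. Between them run 8 rectangular rungs (46 mm deep, 33 mm thick), front faces flush with the rails' −y face. The bottom of the first rung is 316 mm above the floor and each subsequent rung is 248 mm higher than the one below.

The ladder is on top of the table.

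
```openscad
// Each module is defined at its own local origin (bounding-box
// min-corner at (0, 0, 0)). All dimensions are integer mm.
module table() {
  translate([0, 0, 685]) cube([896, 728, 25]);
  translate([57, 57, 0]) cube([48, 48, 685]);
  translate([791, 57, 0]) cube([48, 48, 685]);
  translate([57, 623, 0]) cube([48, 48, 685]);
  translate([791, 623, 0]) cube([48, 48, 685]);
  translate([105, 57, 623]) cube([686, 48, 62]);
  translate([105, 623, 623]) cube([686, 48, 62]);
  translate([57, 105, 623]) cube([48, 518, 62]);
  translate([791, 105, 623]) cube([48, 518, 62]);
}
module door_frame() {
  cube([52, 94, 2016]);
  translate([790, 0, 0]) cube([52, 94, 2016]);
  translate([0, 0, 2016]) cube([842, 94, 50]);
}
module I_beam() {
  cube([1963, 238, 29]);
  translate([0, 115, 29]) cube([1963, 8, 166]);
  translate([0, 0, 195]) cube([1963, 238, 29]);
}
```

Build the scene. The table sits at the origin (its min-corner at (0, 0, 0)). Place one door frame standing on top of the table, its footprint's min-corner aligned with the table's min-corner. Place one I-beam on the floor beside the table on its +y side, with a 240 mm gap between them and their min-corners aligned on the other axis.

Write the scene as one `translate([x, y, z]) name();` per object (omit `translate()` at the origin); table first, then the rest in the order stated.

table();
translate([0, 0, 710]) door_frame();
translate([0, 968, 0]) I_beam();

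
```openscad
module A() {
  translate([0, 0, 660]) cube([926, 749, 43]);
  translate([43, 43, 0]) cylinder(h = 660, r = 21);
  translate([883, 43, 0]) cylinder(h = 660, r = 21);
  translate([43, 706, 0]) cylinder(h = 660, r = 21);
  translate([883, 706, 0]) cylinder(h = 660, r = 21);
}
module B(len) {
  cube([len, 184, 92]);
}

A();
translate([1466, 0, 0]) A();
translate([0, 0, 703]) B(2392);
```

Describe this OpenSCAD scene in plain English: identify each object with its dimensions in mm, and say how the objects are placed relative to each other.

A is a table with a 926×749 mm rectangular top, 43 mm thick, top surface at z = 703 mm, supported by four round legs of 42 mm diameter, each leg's bounding box inset 22 mm from the nearest pair of top edges, running from the floor.

B is a rectangular beam 2392 mm long (x), 184 mm deep (y), 92 mm thick (z).

The beam spans the tops of two tables placed 540 mm apart, resting at z = 703 mm.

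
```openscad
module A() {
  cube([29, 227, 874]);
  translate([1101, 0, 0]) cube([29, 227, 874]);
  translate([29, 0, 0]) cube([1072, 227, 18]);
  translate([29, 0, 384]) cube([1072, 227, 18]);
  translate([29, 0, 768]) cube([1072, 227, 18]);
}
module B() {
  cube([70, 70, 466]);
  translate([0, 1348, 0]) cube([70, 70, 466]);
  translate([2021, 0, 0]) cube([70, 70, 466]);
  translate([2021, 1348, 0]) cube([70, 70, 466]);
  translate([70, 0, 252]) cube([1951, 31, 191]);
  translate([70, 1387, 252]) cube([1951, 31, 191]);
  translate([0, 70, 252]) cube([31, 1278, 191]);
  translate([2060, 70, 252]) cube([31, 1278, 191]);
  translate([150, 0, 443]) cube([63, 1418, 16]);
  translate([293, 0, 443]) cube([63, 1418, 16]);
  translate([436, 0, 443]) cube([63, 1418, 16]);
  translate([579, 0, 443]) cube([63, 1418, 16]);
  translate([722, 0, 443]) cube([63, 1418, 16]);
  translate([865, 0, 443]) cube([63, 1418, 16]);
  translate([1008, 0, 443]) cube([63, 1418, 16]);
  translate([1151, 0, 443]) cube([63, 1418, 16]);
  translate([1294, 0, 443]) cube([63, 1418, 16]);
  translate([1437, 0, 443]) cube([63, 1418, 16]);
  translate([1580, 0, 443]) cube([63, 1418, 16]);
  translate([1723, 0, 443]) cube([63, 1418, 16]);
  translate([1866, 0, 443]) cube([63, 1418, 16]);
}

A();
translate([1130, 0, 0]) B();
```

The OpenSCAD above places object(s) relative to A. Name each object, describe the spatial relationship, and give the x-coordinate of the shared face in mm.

A is a bookshelf. B is a bed frame. The bed frame is against the bookshelf's +x side, with their −y faces flush. The x-coordinate of the shared face is 1130 mm.

The bookshelf's +x face and the bed frame's −x face are both at x = 1130 mm.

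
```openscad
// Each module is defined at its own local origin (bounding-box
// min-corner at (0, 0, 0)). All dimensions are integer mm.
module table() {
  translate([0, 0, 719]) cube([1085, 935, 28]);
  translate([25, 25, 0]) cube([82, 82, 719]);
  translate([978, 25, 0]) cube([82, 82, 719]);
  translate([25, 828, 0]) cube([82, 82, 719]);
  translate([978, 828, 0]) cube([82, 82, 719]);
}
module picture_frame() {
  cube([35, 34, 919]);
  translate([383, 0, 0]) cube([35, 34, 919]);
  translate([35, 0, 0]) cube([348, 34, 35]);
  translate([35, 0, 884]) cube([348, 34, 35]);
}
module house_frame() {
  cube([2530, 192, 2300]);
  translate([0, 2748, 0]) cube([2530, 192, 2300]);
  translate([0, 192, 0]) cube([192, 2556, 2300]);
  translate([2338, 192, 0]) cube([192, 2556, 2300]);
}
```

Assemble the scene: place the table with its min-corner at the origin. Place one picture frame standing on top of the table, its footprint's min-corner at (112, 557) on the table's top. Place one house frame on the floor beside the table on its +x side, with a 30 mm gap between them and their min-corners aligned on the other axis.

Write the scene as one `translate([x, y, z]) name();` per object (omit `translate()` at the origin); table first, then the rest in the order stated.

table();
translate([112, 557, 747]) picture_frame();
translate([1115, 0, 0]) house_frame();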